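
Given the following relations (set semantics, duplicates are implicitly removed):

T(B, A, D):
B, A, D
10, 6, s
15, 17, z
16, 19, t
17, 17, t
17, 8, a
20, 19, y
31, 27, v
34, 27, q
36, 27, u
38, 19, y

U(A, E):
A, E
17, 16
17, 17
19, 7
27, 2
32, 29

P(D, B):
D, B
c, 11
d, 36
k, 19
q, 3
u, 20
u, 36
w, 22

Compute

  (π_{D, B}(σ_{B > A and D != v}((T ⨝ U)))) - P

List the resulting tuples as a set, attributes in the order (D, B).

{(q, 34), (y, 20), (y, 38)}

Natural join on A: {(15, 17, z, 16), (15, 17, z, 17), (16, 19, t, 7), (17, 17, t, 16), (17, 17, t, 17), (20, 19, y, 7), (31, 27, v, 2), (34, 27, q, 2), (36, 27, u, 2), (38, 19, y, 7)}
Apply σ_{B > A and D != v}; surviving tuples: {(20, 19, y, 7), (34, 27, q, 2), (36, 27, u, 2), (38, 19, y, 7)}
π_{D, B} gives {(q, 34), (u, 36), (y, 20), (y, 38)}.
Taking the difference: {(q, 34), (y, 20), (y, 38)}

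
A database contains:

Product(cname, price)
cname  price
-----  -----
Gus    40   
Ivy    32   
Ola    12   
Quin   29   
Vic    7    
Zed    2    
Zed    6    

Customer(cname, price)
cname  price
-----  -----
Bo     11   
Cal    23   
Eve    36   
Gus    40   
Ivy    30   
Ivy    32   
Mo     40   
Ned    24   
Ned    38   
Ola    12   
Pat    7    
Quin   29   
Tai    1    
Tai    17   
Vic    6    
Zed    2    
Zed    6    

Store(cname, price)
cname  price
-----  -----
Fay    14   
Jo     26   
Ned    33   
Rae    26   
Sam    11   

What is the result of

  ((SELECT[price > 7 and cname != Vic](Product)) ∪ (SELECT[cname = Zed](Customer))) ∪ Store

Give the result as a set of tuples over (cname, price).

{(Fay, 14), (Gus, 40), (Ivy, 32), (Jo, 26), (Ned, 33), (Ola, 12), (Quin, 29), (Rae, 26), (Sam, 11), (Zed, 2), (Zed, 6)}

Filtering on price > 7 and cname != Vic leaves {(Gus, 40), (Ivy, 32), (Ola, 12), (Quin, 29)}.
Filtering on cname = Zed leaves {(Zed, 2), (Zed, 6)}.
Taking the union: {(Gus, 40), (Ivy, 32), (Ola, 12), (Quin, 29), (Zed, 2), (Zed, 6)}
Taking the union: {(Fay, 14), (Gus, 40), (Ivy, 32), (Jo, 26), (Ned, 33), (Ola, 12), (Quin, 29), (Rae, 26), (Sam, 11), (Zed, 2), (Zed, 6)}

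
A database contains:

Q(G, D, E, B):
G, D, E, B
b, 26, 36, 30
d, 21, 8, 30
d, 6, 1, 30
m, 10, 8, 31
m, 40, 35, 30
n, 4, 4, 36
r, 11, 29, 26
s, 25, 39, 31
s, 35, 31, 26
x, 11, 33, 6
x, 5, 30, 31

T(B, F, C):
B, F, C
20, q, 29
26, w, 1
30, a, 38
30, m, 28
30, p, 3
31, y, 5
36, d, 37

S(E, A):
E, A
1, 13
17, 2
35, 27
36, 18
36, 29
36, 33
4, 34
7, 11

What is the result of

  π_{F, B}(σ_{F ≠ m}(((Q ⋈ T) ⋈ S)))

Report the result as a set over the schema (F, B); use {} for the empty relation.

{(a, 30), (d, 36), (p, 30)}

Natural join on B: {(b, 26, 36, 30, a, 38), (b, 26, 36, 30, m, 28), (b, 26, 36, 30, p, 3), (d, 21, 8, 30, a, 38), (d, 21, 8, 30, m, 28), (d, 21, 8, 30, p, 3), (d, 6, 1, 30, a, 38), (d, 6, 1, 30, m, 28), (d, 6, 1, 30, p, 3), (m, 10, 8, 31, y, 5), (m, 40, 35, 30, a, 38), (m, 40, 35, 30, m, 28), (m, 40, 35, 30, p, 3), (n, 4, 4, 36, d, 37), (r, 11, 29, 26, w, 1), (s, 25, 39, 31, y, 5), (s, 35, 31, 26, w, 1), (x, 5, 30, 31, y, 5)}
Natural join on E: {(b, 26, 36, 30, a, 38, 18), (b, 26, 36, 30, a, 38, 29), (b, 26, 36, 30, a, 38, 33), (b, 26, 36, 30, m, 28, 18), (b, 26, 36, 30, m, 28, 29), (b, 26, 36, 30, m, 28, 33), (b, 26, 36, 30, p, 3, 18), (b, 26, 36, 30, p, 3, 29), (b, 26, 36, 30, p, 3, 33), (d, 6, 1, 30, a, 38, 13), (d, 6, 1, 30, m, 28, 13), (d, 6, 1, 30, p, 3, 13), (m, 40, 35, 30, a, 38, 27), (m, 40, 35, 30, m, 28, 27), (m, 40, 35, 30, p, 3, 27), (n, 4, 4, 36, d, 37, 34)}
Apply σ_{F ≠ m}; surviving tuples: {(b, 26, 36, 30, a, 38, 18), (b, 26, 36, 30, a, 38, 29), (b, 26, 36, 30, a, 38, 33), (b, 26, 36, 30, p, 3, 18), (b, 26, 36, 30, p, 3, 29), (b, 26, 36, 30, p, 3, 33), (d, 6, 1, 30, a, 38, 13), (d, 6, 1, 30, p, 3, 13), (m, 40, 35, 30, a, 38, 27), (m, 40, 35, 30, p, 3, 27), (n, 4, 4, 36, d, 37, 34)}
Keep only column(s) F, B (8 duplicate(s) eliminated): {(a, 30), (d, 36), (p, 30)}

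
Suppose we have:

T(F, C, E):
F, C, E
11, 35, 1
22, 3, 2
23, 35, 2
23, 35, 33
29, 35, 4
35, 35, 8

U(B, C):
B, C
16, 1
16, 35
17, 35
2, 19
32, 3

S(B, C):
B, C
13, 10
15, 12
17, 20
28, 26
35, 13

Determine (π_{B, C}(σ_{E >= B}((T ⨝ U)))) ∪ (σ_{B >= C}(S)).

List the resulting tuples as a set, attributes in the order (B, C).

T ⋈ U (natural join on C): {(11, 35, 1, 16), (11, 35, 1, 17), (22, 3, 2, 32), (23, 35, 2, 16), (23, 35, 2, 17), (23, 35, 33, 16), (23, 35, 33, 17), (29, 35, 4, 16), (29, 35, 4, 17), (35, 35, 8, 16), (35, 35, 8, 17)}
Filtering on E >= B leaves {(23, 35, 33, 16), (23, 35, 33, 17)}.
Projecting to B, C: {(16, 35), (17, 35)}
Filtering on B >= C leaves {(13, 10), (15, 12), (28, 26), (35, 13)}.
Union: {(16, 35), (17, 35)} with {(13, 10), (15, 12), (28, 26), (35, 13)} → {(13, 10), (15, 12), (16, 35), (17, 35), (28, 26), (35, 13)}

{(13, 10), (15, 12), (16, 35), (17, 35), (28, 26), (35, 13)}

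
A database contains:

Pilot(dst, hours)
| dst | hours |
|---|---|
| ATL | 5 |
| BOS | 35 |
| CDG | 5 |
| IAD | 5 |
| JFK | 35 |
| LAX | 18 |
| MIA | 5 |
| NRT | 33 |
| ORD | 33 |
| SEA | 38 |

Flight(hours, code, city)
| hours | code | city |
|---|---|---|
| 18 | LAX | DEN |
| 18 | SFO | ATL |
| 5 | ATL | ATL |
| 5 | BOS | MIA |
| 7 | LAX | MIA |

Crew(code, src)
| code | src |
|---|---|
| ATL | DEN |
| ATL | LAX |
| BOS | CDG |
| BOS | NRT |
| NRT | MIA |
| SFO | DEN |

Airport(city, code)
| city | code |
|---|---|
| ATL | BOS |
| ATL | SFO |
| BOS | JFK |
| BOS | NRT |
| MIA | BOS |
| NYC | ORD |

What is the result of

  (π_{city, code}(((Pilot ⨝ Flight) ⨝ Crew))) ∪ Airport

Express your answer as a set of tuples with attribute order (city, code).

Natural join on hours: {(ATL, 5, ATL, ATL), (ATL, 5, BOS, MIA), (CDG, 5, ATL, ATL), (CDG, 5, BOS, MIA), (IAD, 5, ATL, ATL), (IAD, 5, BOS, MIA), (LAX, 18, LAX, DEN), (LAX, 18, SFO, ATL), (MIA, 5, ATL, ATL), (MIA, 5, BOS, MIA)}
Natural join on code: {(ATL, 5, ATL, ATL, DEN), (ATL, 5, ATL, ATL, LAX), (ATL, 5, BOS, MIA, CDG), (ATL, 5, BOS, MIA, NRT), (CDG, 5, ATL, ATL, DEN), (CDG, 5, ATL, ATL, LAX), (CDG, 5, BOS, MIA, CDG), (CDG, 5, BOS, MIA, NRT), (IAD, 5, ATL, ATL, DEN), (IAD, 5, ATL, ATL, LAX), (IAD, 5, BOS, MIA, CDG), (IAD, 5, BOS, MIA, NRT), (LAX, 18, SFO, ATL, DEN), (MIA, 5, ATL, ATL, DEN), (MIA, 5, ATL, ATL, LAX), (MIA, 5, BOS, MIA, CDG), (MIA, 5, BOS, MIA, NRT)}
π[city, code]: project onto (city, code) (14 duplicate(s) eliminated) → {(ATL, ATL), (ATL, SFO), (MIA, BOS)}
Taking the union: {(ATL, ATL), (ATL, BOS), (ATL, SFO), (BOS, JFK), (BOS, NRT), (MIA, BOS), (NYC, ORD)}

{(ATL, ATL), (ATL, BOS), (ATL, SFO), (BOS, JFK), (BOS, NRT), (MIA, BOS), (NYC, ORD)}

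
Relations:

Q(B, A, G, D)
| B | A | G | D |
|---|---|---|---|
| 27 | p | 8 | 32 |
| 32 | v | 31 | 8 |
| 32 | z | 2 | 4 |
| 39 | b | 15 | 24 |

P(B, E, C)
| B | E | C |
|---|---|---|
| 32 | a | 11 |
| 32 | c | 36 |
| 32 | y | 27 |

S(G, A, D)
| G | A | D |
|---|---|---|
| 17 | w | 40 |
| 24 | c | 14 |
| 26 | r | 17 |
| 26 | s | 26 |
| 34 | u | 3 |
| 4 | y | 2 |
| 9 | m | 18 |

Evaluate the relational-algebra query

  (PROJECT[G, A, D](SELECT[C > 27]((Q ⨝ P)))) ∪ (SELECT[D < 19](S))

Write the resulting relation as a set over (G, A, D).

Joining Q and P on B yields {(32, v, 31, 8, a, 11), (32, v, 31, 8, c, 36), (32, v, 31, 8, y, 27), (32, z, 2, 4, a, 11), (32, z, 2, 4, c, 36), (32, z, 2, 4, y, 27)}.
Filtering on C > 27 leaves {(32, v, 31, 8, c, 36), (32, z, 2, 4, c, 36)}.
π_{G, A, D} gives {(2, z, 4), (31, v, 8)}.
Filtering on D < 19 leaves {(24, c, 14), (26, r, 17), (34, u, 3), (4, y, 2), (9, m, 18)}.
Set union of the two operands is {(2, z, 4), (24, c, 14), (26, r, 17), (31, v, 8), (34, u, 3), (4, y, 2), (9, m, 18)}.

{(2, z, 4), (24, c, 14), (26, r, 17), (31, v, 8), (34, u, 3), (4, y, 2), (9, m, 18)}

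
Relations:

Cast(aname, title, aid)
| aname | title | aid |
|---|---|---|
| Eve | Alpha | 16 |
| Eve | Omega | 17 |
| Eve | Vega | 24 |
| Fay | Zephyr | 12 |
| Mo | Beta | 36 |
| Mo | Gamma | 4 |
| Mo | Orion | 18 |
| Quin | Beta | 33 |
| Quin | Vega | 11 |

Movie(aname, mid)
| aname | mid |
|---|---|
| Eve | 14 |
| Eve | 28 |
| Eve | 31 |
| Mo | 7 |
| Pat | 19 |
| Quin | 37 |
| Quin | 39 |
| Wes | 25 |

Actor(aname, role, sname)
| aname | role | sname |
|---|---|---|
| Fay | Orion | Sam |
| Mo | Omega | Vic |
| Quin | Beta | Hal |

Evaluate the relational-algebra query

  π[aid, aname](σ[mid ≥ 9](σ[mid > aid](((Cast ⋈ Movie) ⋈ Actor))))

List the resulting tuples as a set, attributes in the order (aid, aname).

{(11, Quin), (33, Quin)}

Joining Cast and Movie on aname yields {(Eve, Alpha, 16, 14), (Eve, Alpha, 16, 28), (Eve, Alpha, 16, 31), (Eve, Omega, 17, 14), (Eve, Omega, 17, 28), (Eve, Omega, 17, 31), (Eve, Vega, 24, 14), (Eve, Vega, 24, 28), (Eve, Vega, 24, 31), (Mo, Beta, 36, 7), (Mo, Gamma, 4, 7), (Mo, Orion, 18, 7), (Quin, Beta, 33, 37), (Quin, Beta, 33, 39), (Quin, Vega, 11, 37), (Quin, Vega, 11, 39)}.
Joining (Cast ⋈ Movie) and Actor on aname yields {(Mo, Beta, 36, 7, Omega, Vic), (Mo, Gamma, 4, 7, Omega, Vic), (Mo, Orion, 18, 7, Omega, Vic), (Quin, Beta, 33, 37, Beta, Hal), (Quin, Beta, 33, 39, Beta, Hal), (Quin, Vega, 11, 37, Beta, Hal), (Quin, Vega, 11, 39, Beta, Hal)}.
Apply σ_{mid > aid}; surviving tuples: {(Mo, Gamma, 4, 7, Omega, Vic), (Quin, Beta, 33, 37, Beta, Hal), (Quin, Beta, 33, 39, Beta, Hal), (Quin, Vega, 11, 37, Beta, Hal), (Quin, Vega, 11, 39, Beta, Hal)}
Apply σ_{mid ≥ 9}; surviving tuples: {(Quin, Beta, 33, 37, Beta, Hal), (Quin, Beta, 33, 39, Beta, Hal), (Quin, Vega, 11, 37, Beta, Hal), (Quin, Vega, 11, 39, Beta, Hal)}
Projecting to aid, aname (2 duplicate(s) eliminated): {(11, Quin), (33, Quin)}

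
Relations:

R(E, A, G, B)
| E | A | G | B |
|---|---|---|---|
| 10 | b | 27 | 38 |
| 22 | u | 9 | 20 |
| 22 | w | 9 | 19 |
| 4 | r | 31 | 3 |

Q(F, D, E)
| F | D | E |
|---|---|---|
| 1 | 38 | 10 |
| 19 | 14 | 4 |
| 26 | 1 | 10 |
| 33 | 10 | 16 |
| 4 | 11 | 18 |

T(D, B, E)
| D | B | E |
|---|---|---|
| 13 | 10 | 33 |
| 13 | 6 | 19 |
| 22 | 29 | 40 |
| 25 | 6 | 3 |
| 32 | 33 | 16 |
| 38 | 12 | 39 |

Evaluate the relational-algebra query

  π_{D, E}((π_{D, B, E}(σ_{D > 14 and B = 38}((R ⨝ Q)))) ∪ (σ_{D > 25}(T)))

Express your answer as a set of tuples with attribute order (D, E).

{(32, 16), (38, 10), (38, 39)}

Natural join on E: {(10, b, 27, 38, 1, 38), (10, b, 27, 38, 26, 1), (4, r, 31, 3, 19, 14)}
Filtering on D > 14 and B = 38 leaves {(10, b, 27, 38, 1, 38)}.
π[D, B, E]: project onto (D, B, E) → {(38, 38, 10)}
Filtering on D > 25 leaves {(32, 33, 16), (38, 12, 39)}.
Set union of the two operands is {(32, 33, 16), (38, 12, 39), (38, 38, 10)}.
π[D, E]: project onto (D, E) → {(32, 16), (38, 10), (38, 39)}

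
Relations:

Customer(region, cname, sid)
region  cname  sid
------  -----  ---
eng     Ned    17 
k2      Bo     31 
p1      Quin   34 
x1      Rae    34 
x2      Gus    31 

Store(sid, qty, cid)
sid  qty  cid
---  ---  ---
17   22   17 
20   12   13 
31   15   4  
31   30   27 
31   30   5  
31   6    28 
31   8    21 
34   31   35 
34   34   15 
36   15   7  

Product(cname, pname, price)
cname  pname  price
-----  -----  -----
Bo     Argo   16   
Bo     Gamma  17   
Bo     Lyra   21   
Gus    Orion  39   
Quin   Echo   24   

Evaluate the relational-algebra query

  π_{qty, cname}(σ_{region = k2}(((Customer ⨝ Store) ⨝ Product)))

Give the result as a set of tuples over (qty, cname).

{(15, Bo), (30, Bo), (6, Bo), (8, Bo)}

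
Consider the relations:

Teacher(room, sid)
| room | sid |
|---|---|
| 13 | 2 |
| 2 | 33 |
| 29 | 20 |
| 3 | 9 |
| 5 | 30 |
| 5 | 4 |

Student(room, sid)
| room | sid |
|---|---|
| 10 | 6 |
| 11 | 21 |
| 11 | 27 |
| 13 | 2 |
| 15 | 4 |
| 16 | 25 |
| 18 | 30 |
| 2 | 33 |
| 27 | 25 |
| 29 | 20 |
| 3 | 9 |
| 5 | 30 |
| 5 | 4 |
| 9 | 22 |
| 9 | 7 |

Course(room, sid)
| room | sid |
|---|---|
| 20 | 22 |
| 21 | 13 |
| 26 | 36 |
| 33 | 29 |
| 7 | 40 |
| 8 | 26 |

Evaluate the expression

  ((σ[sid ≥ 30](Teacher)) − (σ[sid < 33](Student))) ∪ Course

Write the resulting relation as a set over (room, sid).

{(2, 33), (20, 22), (21, 13), (26, 36), (33, 29), (7, 40), (8, 26)}

σ[sid ≥ 30]: keep tuples satisfying sid ≥ 30 → {(2, 33), (5, 30)}
σ[sid < 33]: keep tuples satisfying sid < 33 → {(10, 6), (11, 21), (11, 27), (13, 2), (15, 4), (16, 25), (18, 30), (27, 25), (29, 20), (3, 9), (5, 30), (5, 4), (9, 22), (9, 7)}
Set difference of the two operands is {(2, 33)}.
Set union of the two operands is {(2, 33), (20, 22), (21, 13), (26, 36), (33, 29), (7, 40), (8, 26)}.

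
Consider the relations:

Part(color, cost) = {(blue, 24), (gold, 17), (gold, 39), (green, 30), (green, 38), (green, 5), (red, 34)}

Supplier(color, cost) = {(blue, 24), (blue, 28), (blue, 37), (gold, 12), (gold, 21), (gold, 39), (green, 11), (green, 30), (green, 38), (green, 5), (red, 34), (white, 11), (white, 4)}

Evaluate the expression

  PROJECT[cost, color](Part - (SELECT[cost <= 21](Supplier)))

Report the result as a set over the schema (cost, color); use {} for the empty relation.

Apply σ_{cost <= 21}; surviving tuples: {(gold, 12), (gold, 21), (green, 11), (green, 5), (white, 11), (white, 4)}
Taking the difference: {(blue, 24), (gold, 17), (gold, 39), (green, 30), (green, 38), (red, 34)}
Projecting to cost, color: {(17, gold), (24, blue), (30, green), (34, red), (38, green), (39, gold)}

{(17, gold), (24, blue), (30, green), (34, red), (38, green), (39, gold)}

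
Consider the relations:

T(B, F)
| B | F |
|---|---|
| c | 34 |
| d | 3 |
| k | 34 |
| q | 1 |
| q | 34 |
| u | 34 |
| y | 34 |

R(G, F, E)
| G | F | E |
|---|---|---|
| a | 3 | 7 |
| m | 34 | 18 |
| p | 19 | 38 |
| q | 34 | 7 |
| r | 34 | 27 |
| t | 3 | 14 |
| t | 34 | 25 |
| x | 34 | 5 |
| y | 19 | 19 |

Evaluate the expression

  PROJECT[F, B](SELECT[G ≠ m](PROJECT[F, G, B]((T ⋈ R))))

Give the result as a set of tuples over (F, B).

Natural join on F: {(c, 34, m, 18), (c, 34, q, 7), (c, 34, r, 27), (c, 34, t, 25), (c, 34, x, 5), (d, 3, a, 7), (d, 3, t, 14), (k, 34, m, 18), (k, 34, q, 7), (k, 34, r, 27), (k, 34, t, 25), (k, 34, x, 5), (q, 34, m, 18), (q, 34, q, 7), (q, 34, r, 27), (q, 34, t, 25), (q, 34, x, 5), (u, 34, m, 18), (u, 34, q, 7), (u, 34, r, 27), (u, 34, t, 25), (u, 34, x, 5), (y, 34, m, 18), (y, 34, q, 7), (y, 34, r, 27), (y, 34, t, 25), (y, 34, x, 5)}
Keep only column(s) F, G, B: {(3, a, d), (3, t, d), (34, m, c), (34, m, k), (34, m, q), (34, m, u), (34, m, y), (34, q, c), (34, q, k), (34, q, q), (34, q, u), (34, q, y), (34, r, c), (34, r, k), (34, r, q), (34, r, u), (34, r, y), (34, t, c), (34, t, k), (34, t, q), (34, t, u), (34, t, y), (34, x, c), (34, x, k), (34, x, q), (34, x, u), (34, x, y)}
Selection G ≠ m: {(3, a, d), (3, t, d), (34, q, c), (34, q, k), (34, q, q), (34, q, u), (34, q, y), (34, r, c), (34, r, k), (34, r, q), (34, r, u), (34, r, y), (34, t, c), (34, t, k), (34, t, q), (34, t, u), (34, t, y), (34, x, c), (34, x, k), (34, x, q), (34, x, u), (34, x, y)}
Keep only column(s) F, B (16 duplicate(s) eliminated): {(3, d), (34, c), (34, k), (34, q), (34, u), (34, y)}

{(3, d), (34, c), (34, k), (34, q), (34, u), (34, y)}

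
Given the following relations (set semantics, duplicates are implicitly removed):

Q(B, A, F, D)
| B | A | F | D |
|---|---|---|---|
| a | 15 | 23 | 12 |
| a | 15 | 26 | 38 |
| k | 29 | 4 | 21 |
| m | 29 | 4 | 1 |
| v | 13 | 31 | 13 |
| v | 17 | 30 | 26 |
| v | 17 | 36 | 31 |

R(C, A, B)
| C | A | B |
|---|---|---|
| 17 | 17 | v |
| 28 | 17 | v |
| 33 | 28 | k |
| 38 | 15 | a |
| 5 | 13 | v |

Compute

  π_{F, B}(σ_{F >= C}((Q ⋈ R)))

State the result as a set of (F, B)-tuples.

{(30, v), (31, v), (36, v)}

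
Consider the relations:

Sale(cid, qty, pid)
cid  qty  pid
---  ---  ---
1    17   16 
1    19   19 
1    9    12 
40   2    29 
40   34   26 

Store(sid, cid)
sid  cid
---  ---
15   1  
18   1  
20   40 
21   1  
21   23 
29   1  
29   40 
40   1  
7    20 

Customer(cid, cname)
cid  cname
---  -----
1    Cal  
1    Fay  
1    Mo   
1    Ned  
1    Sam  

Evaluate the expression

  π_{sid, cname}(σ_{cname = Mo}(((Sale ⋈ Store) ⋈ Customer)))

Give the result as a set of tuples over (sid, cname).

{(15, Mo), (18, Mo), (21, Mo), (29, Mo), (40, Mo)}

Natural join on cid: {(1, 17, 16, 15), (1, 17, 16, 18), (1, 17, 16, 21), (1, 17, 16, 29), (1, 17, 16, 40), (1, 19, 19, 15), (1, 19, 19, 18), (1, 19, 19, 21), (1, 19, 19, 29), (1, 19, 19, 40), (1, 9, 12, 15), (1, 9, 12, 18), (1, 9, 12, 21), (1, 9, 12, 29), (1, 9, 12, 40), (40, 2, 29, 20), (40, 2, 29, 29), (40, 34, 26, 20), (40, 34, 26, 29)}
Natural join on cid: {(1, 17, 16, 15, Cal), (1, 17, 16, 15, Fay), (1, 17, 16, 15, Mo), (1, 17, 16, 15, Ned), (1, 17, 16, 15, Sam), (1, 17, 16, 18, Cal), (1, 17, 16, 18, Fay), (1, 17, 16, 18, Mo), (1, 17, 16, 18, Ned), (1, 17, 16, 18, Sam), (1, 17, 16, 21, Cal), (1, 17, 16, 21, Fay), (1, 17, 16, 21, Mo), (1, 17, 16, 21, Ned), (1, 17, 16, 21, Sam), (1, 17, 16, 29, Cal), (1, 17, 16, 29, Fay), (1, 17, 16, 29, Mo), (1, 17, 16, 29, Ned), (1, 17, 16, 29, Sam), (1, 17, 16, 40, Cal), (1, 17, 16, 40, Fay), (1, 17, 16, 40, Mo), (1, 17, 16, 40, Ned), (1, 17, 16, 40, Sam), (1, 19, 19, 15, Cal), (1, 19, 19, 15, Fay), (1, 19, 19, 15, Mo), (1, 19, 19, 15, Ned), (1, 19, 19, 15, Sam), (1, 19, 19, 18, Cal), (1, 19, 19, 18, Fay), (1, 19, 19, 18, Mo), (1, 19, 19, 18, Ned), (1, 19, 19, 18, Sam), (1, 19, 19, 21, Cal), (1, 19, 19, 21, Fay), (1, 19, 19, 21, Mo), (1, 19, 19, 21, Ned), (1, 19, 19, 21, Sam), (1, 19, 19, 29, Cal), (1, 19, 19, 29, Fay), (1, 19, 19, 29, Mo), (1, 19, 19, 29, Ned), (1, 19, 19, 29, Sam), (1, 19, 19, 40, Cal), (1, 19, 19, 40, Fay), (1, 19, 19, 40, Mo), (1, 19, 19, 40, Ned), (1, 19, 19, 40, Sam), (1, 9, 12, 15, Cal), (1, 9, 12, 15, Fay), (1, 9, 12, 15, Mo), (1, 9, 12, 15, Ned), (1, 9, 12, 15, Sam), (1, 9, 12, 18, Cal), (1, 9, 12, 18, Fay), (1, 9, 12, 18, Mo), (1, 9, 12, 18, Ned), (1, 9, 12, 18, Sam), (1, 9, 12, 21, Cal), (1, 9, 12, 21, Fay), (1, 9, 12, 21, Mo), (1, 9, 12, 21, Ned), (1, 9, 12, 21, Sam), (1, 9, 12, 29, Cal), (1, 9, 12, 29, Fay), (1, 9, 12, 29, Mo), (1, 9, 12, 29, Ned), (1, 9, 12, 29, Sam), (1, 9, 12, 40, Cal), (1, 9, 12, 40, Fay), (1, 9, 12, 40, Mo), (1, 9, 12, 40, Ned), (1, 9, 12, 40, Sam)}
Selection cname = Mo: {(1, 17, 16, 15, Mo), (1, 17, 16, 18, Mo), (1, 17, 16, 21, Mo), (1, 17, 16, 29, Mo), (1, 17, 16, 40, Mo), (1, 19, 19, 15, Mo), (1, 19, 19, 18, Mo), (1, 19, 19, 21, Mo), (1, 19, 19, 29, Mo), (1, 19, 19, 40, Mo), (1, 9, 12, 15, Mo), (1, 9, 12, 18, Mo), (1, 9, 12, 21, Mo), (1, 9, 12, 29, Mo), (1, 9, 12, 40, Mo)}
π[sid, cname]: project onto (sid, cname) (10 duplicate(s) eliminated) → {(15, Mo), (18, Mo), (21, Mo), (29, Mo), (40, Mo)}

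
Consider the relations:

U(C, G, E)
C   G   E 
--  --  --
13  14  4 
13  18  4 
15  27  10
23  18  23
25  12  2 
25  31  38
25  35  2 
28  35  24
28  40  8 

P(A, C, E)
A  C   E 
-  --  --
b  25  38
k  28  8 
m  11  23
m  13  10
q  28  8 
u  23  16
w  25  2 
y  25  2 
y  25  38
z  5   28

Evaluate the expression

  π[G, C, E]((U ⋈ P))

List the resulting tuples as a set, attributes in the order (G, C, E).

Joining U and P on C, E yields {(25, 12, 2, w), (25, 12, 2, y), (25, 31, 38, b), (25, 31, 38, y), (25, 35, 2, w), (25, 35, 2, y), (28, 40, 8, k), (28, 40, 8, q)}.
Keep only column(s) G, C, E (4 duplicate(s) eliminated): {(12, 25, 2), (31, 25, 38), (35, 25, 2), (40, 28, 8)}

{(12, 25, 2), (31, 25, 38), (35, 25, 2), (40, 28, 8)}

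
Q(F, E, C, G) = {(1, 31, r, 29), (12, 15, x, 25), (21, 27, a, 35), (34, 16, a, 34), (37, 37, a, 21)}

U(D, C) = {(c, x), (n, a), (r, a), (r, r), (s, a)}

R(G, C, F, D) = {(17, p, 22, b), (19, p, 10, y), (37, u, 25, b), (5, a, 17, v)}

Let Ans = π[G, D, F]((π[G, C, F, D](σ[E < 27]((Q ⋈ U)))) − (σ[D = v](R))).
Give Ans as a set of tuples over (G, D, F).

Joining Q and U on C yields {(1, 31, r, 29, r), (12, 15, x, 25, c), (21, 27, a, 35, n), (21, 27, a, 35, r), (21, 27, a, 35, s), (34, 16, a, 34, n), (34, 16, a, 34, r), (34, 16, a, 34, s), (37, 37, a, 21, n), (37, 37, a, 21, r), (37, 37, a, 21, s)}.
σ[E < 27]: keep tuples satisfying E < 27 → {(12, 15, x, 25, c), (34, 16, a, 34, n), (34, 16, a, 34, r), (34, 16, a, 34, s)}
Keep only column(s) G, C, F, D: {(25, x, 12, c), (34, a, 34, n), (34, a, 34, r), (34, a, 34, s)}
σ[D = v]: keep tuples satisfying D = v → {(5, a, 17, v)}
Taking the difference: {(25, x, 12, c), (34, a, 34, n), (34, a, 34, r), (34, a, 34, s)}
Keep only column(s) G, D, F: {(25, c, 12), (34, n, 34), (34, r, 34), (34, s, 34)}

{(25, c, 12), (34, n, 34), (34, r, 34), (34, s, 34)}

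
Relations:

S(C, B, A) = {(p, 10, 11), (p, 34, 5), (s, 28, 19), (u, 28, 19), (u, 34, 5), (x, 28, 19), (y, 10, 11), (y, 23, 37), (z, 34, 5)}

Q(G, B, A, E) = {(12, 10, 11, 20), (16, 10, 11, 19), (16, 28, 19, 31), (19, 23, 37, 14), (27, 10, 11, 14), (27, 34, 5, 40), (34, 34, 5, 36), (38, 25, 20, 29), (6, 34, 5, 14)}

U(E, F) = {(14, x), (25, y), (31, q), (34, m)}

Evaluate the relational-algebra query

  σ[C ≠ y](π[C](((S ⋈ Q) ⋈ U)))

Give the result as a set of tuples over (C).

{p, s, u, x, z}

S ⋈ Q (natural join on B, A): {(p, 10, 11, 12, 20), (p, 10, 11, 16, 19), (p, 10, 11, 27, 14), (p, 34, 5, 27, 40), (p, 34, 5, 34, 36), (p, 34, 5, 6, 14), (s, 28, 19, 16, 31), (u, 28, 19, 16, 31), (u, 34, 5, 27, 40), (u, 34, 5, 34, 36), (u, 34, 5, 6, 14), (x, 28, 19, 16, 31), (y, 10, 11, 12, 20), (y, 10, 11, 16, 19), (y, 10, 11, 27, 14), (y, 23, 37, 19, 14), (z, 34, 5, 27, 40), (z, 34, 5, 34, 36), (z, 34, 5, 6, 14)}
(S ⋈ Q) ⋈ U (natural join on E): {(p, 10, 11, 27, 14, x), (p, 34, 5, 6, 14, x), (s, 28, 19, 16, 31, q), (u, 28, 19, 16, 31, q), (u, 34, 5, 6, 14, x), (x, 28, 19, 16, 31, q), (y, 10, 11, 27, 14, x), (y, 23, 37, 19, 14, x), (z, 34, 5, 6, 14, x)}
π_{C} gives {p, s, u, x, y, z} (3 duplicate(s) eliminated).
σ[C ≠ y]: keep tuples satisfying C ≠ y → {p, s, u, x, z}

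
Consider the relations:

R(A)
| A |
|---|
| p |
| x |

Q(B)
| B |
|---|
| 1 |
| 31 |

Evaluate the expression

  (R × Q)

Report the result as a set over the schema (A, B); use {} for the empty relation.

{(p, 1), (p, 31), (x, 1), (x, 31)}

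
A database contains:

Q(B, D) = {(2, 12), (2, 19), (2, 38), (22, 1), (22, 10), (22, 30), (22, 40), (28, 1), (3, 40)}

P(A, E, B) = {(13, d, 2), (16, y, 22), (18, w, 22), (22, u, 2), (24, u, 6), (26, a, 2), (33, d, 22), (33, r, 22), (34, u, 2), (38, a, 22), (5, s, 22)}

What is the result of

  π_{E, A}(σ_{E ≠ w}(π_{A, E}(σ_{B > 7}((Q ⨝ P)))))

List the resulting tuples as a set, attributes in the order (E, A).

Natural join on B: {(2, 12, 13, d), (2, 12, 22, u), (2, 12, 26, a), (2, 12, 34, u), (2, 19, 13, d), (2, 19, 22, u), (2, 19, 26, a), (2, 19, 34, u), (2, 38, 13, d), (2, 38, 22, u), (2, 38, 26, a), (2, 38, 34, u), (22, 1, 16, y), (22, 1, 18, w), (22, 1, 33, d), (22, 1, 33, r), (22, 1, 38, a), (22, 1, 5, s), (22, 10, 16, y), (22, 10, 18, w), (22, 10, 33, d), (22, 10, 33, r), (22, 10, 38, a), (22, 10, 5, s), (22, 30, 16, y), (22, 30, 18, w), (22, 30, 33, d), (22, 30, 33, r), (22, 30, 38, a), (22, 30, 5, s), (22, 40, 16, y), (22, 40, 18, w), (22, 40, 33, d), (22, 40, 33, r), (22, 40, 38, a), (22, 40, 5, s)}
Selection B > 7: {(22, 1, 16, y), (22, 1, 18, w), (22, 1, 33, d), (22, 1, 33, r), (22, 1, 38, a), (22, 1, 5, s), (22, 10, 16, y), (22, 10, 18, w), (22, 10, 33, d), (22, 10, 33, r), (22, 10, 38, a), (22, 10, 5, s), (22, 30, 16, y), (22, 30, 18, w), (22, 30, 33, d), (22, 30, 33, r), (22, 30, 38, a), (22, 30, 5, s), (22, 40, 16, y), (22, 40, 18, w), (22, 40, 33, d), (22, 40, 33, r), (22, 40, 38, a), (22, 40, 5, s)}
π[A, E]: project onto (A, E) (18 duplicate(s) eliminated) → {(16, y), (18, w), (33, d), (33, r), (38, a), (5, s)}
Selection E ≠ w: {(16, y), (33, d), (33, r), (38, a), (5, s)}
π[E, A]: project onto (E, A) → {(a, 38), (d, 33), (r, 33), (s, 5), (y, 16)}

{(a, 38), (d, 33), (r, 33), (s, 5), (y, 16)}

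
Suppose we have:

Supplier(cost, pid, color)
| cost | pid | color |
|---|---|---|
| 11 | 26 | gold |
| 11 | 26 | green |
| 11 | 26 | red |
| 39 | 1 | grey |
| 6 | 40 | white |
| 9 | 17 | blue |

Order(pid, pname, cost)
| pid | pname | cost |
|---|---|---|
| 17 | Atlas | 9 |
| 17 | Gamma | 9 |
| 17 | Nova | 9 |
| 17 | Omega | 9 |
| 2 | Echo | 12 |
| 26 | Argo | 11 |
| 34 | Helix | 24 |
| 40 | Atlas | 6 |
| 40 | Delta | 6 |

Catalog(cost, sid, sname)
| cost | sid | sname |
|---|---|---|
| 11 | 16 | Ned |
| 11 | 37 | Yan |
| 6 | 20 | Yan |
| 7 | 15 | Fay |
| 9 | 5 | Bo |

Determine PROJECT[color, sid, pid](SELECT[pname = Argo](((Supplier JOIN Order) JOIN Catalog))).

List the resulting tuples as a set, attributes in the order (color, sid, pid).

{(gold, 16, 26), (gold, 37, 26), (green, 16, 26), (green, 37, 26), (red, 16, 26), (red, 37, 26)}

Natural join on cost, pid: {(11, 26, gold, Argo), (11, 26, green, Argo), (11, 26, red, Argo), (6, 40, white, Atlas), (6, 40, white, Delta), (9, 17, blue, Atlas), (9, 17, blue, Gamma), (9, 17, blue, Nova), (9, 17, blue, Omega)}
Natural join on cost: {(11, 26, gold, Argo, 16, Ned), (11, 26, gold, Argo, 37, Yan), (11, 26, green, Argo, 16, Ned), (11, 26, green, Argo, 37, Yan), (11, 26, red, Argo, 16, Ned), (11, 26, red, Argo, 37, Yan), (6, 40, white, Atlas, 20, Yan), (6, 40, white, Delta, 20, Yan), (9, 17, blue, Atlas, 5, Bo), (9, 17, blue, Gamma, 5, Bo), (9, 17, blue, Nova, 5, Bo), (9, 17, blue, Omega, 5, Bo)}
Selection pname = Argo: {(11, 26, gold, Argo, 16, Ned), (11, 26, gold, Argo, 37, Yan), (11, 26, green, Argo, 16, Ned), (11, 26, green, Argo, 37, Yan), (11, 26, red, Argo, 16, Ned), (11, 26, red, Argo, 37, Yan)}
π_{color, sid, pid} gives {(gold, 16, 26), (gold, 37, 26), (green, 16, 26), (green, 37, 26), (red, 16, 26), (red, 37, 26)}.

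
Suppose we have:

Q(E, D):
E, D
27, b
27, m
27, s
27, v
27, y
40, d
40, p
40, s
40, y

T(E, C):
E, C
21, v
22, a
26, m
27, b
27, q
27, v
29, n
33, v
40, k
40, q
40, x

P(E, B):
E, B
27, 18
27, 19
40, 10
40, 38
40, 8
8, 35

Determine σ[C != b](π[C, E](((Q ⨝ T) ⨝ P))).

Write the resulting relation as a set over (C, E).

Joining Q and T on E yields {(27, b, b), (27, b, q), (27, b, v), (27, m, b), (27, m, q), (27, m, v), (27, s, b), (27, s, q), (27, s, v), (27, v, b), (27, v, q), (27, v, v), (27, y, b), (27, y, q), (27, y, v), (40, d, k), (40, d, q), (40, d, x), (40, p, k), (40, p, q), (40, p, x), (40, s, k), (40, s, q), (40, s, x), (40, y, k), (40, y, q), (40, y, x)}.
Joining (Q ⨝ T) and P on E yields {(27, b, b, 18), (27, b, b, 19), (27, b, q, 18), (27, b, q, 19), (27, b, v, 18), (27, b, v, 19), (27, m, b, 18), (27, m, b, 19), (27, m, q, 18), (27, m, q, 19), (27, m, v, 18), (27, m, v, 19), (27, s, b, 18), (27, s, b, 19), (27, s, q, 18), (27, s, q, 19), (27, s, v, 18), (27, s, v, 19), (27, v, b, 18), (27, v, b, 19), (27, v, q, 18), (27, v, q, 19), (27, v, v, 18), (27, v, v, 19), (27, y, b, 18), (27, y, b, 19), (27, y, q, 18), (27, y, q, 19), (27, y, v, 18), (27, y, v, 19), (40, d, k, 10), (40, d, k, 38), (40, d, k, 8), (40, d, q, 10), (40, d, q, 38), (40, d, q, 8), (40, d, x, 10), (40, d, x, 38), (40, d, x, 8), (40, p, k, 10), (40, p, k, 38), (40, p, k, 8), (40, p, q, 10), (40, p, q, 38), (40, p, q, 8), (40, p, x, 10), (40, p, x, 38), (40, p, x, 8), (40, s, k, 10), (40, s, k, 38), (40, s, k, 8), (40, s, q, 10), (40, s, q, 38), (40, s, q, 8), (40, s, x, 10), (40, s, x, 38), (40, s, x, 8), (40, y, k, 10), (40, y, k, 38), (40, y, k, 8), (40, y, q, 10), (40, y, q, 38), (40, y, q, 8), (40, y, x, 10), (40, y, x, 38), (40, y, x, 8)}.
Keep only column(s) C, E (60 duplicate(s) eliminated): {(b, 27), (k, 40), (q, 27), (q, 40), (v, 27), (x, 40)}
Selection C != b: {(k, 40), (q, 27), (q, 40), (v, 27), (x, 40)}

{(k, 40), (q, 27), (q, 40), (v, 27), (x, 40)}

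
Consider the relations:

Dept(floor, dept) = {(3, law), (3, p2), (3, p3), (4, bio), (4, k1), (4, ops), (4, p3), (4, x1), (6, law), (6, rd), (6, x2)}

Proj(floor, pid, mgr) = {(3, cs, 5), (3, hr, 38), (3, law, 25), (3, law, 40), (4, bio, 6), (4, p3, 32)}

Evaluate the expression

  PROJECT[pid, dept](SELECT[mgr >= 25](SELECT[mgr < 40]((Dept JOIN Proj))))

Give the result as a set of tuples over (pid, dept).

Natural join on floor: {(3, law, cs, 5), (3, law, hr, 38), (3, law, law, 25), (3, law, law, 40), (3, p2, cs, 5), (3, p2, hr, 38), (3, p2, law, 25), (3, p2, law, 40), (3, p3, cs, 5), (3, p3, hr, 38), (3, p3, law, 25), (3, p3, law, 40), (4, bio, bio, 6), (4, bio, p3, 32), (4, k1, bio, 6), (4, k1, p3, 32), (4, ops, bio, 6), (4, ops, p3, 32), (4, p3, bio, 6), (4, p3, p3, 32), (4, x1, bio, 6), (4, x1, p3, 32)}
Filtering on mgr < 40 leaves {(3, law, cs, 5), (3, law, hr, 38), (3, law, law, 25), (3, p2, cs, 5), (3, p2, hr, 38), (3, p2, law, 25), (3, p3, cs, 5), (3, p3, hr, 38), (3, p3, law, 25), (4, bio, bio, 6), (4, bio, p3, 32), (4, k1, bio, 6), (4, k1, p3, 32), (4, ops, bio, 6), (4, ops, p3, 32), (4, p3, bio, 6), (4, p3, p3, 32), (4, x1, bio, 6), (4, x1, p3, 32)}.
Filtering on mgr >= 25 leaves {(3, law, hr, 38), (3, law, law, 25), (3, p2, hr, 38), (3, p2, law, 25), (3, p3, hr, 38), (3, p3, law, 25), (4, bio, p3, 32), (4, k1, p3, 32), (4, ops, p3, 32), (4, p3, p3, 32), (4, x1, p3, 32)}.
π[pid, dept]: project onto (pid, dept) → {(hr, law), (hr, p2), (hr, p3), (law, law), (law, p2), (law, p3), (p3, bio), (p3, k1), (p3, ops), (p3, p3), (p3, x1)}

{(hr, law), (hr, p2), (hr, p3), (law, law), (law, p2), (law, p3), (p3, bio), (p3, k1), (p3, ops), (p3, p3), (p3, x1)}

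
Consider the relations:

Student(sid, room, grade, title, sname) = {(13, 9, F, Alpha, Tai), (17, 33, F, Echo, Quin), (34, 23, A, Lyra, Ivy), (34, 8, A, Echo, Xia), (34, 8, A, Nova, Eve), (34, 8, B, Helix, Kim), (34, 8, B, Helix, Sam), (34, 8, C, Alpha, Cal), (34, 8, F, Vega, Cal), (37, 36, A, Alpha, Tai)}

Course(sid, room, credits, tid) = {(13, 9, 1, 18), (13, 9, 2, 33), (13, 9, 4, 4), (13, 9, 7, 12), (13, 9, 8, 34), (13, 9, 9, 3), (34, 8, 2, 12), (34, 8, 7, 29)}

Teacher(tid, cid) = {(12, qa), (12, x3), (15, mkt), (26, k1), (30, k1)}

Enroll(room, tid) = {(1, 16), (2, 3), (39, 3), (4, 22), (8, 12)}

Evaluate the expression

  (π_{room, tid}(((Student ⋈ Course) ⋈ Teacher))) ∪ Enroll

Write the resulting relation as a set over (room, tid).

Natural join on sid, room: {(13, 9, F, Alpha, Tai, 1, 18), (13, 9, F, Alpha, Tai, 2, 33), (13, 9, F, Alpha, Tai, 4, 4), (13, 9, F, Alpha, Tai, 7, 12), (13, 9, F, Alpha, Tai, 8, 34), (13, 9, F, Alpha, Tai, 9, 3), (34, 8, A, Echo, Xia, 2, 12), (34, 8, A, Echo, Xia, 7, 29), (34, 8, A, Nova, Eve, 2, 12), (34, 8, A, Nova, Eve, 7, 29), (34, 8, B, Helix, Kim, 2, 12), (34, 8, B, Helix, Kim, 7, 29), (34, 8, B, Helix, Sam, 2, 12), (34, 8, B, Helix, Sam, 7, 29), (34, 8, C, Alpha, Cal, 2, 12), (34, 8, C, Alpha, Cal, 7, 29), (34, 8, F, Vega, Cal, 2, 12), (34, 8, F, Vega, Cal, 7, 29)}
Natural join on tid: {(13, 9, F, Alpha, Tai, 7, 12, qa), (13, 9, F, Alpha, Tai, 7, 12, x3), (34, 8, A, Echo, Xia, 2, 12, qa), (34, 8, A, Echo, Xia, 2, 12, x3), (34, 8, A, Nova, Eve, 2, 12, qa), (34, 8, A, Nova, Eve, 2, 12, x3), (34, 8, B, Helix, Kim, 2, 12, qa), (34, 8, B, Helix, Kim, 2, 12, x3), (34, 8, B, Helix, Sam, 2, 12, qa), (34, 8, B, Helix, Sam, 2, 12, x3), (34, 8, C, Alpha, Cal, 2, 12, qa), (34, 8, C, Alpha, Cal, 2, 12, x3), (34, 8, F, Vega, Cal, 2, 12, qa), (34, 8, F, Vega, Cal, 2, 12, x3)}
π_{room, tid} gives {(8, 12), (9, 12)} (12 duplicate(s) eliminated).
Taking the union: {(1, 16), (2, 3), (39, 3), (4, 22), (8, 12), (9, 12)}

{(1, 16), (2, 3), (39, 3), (4, 22), (8, 12), (9, 12)}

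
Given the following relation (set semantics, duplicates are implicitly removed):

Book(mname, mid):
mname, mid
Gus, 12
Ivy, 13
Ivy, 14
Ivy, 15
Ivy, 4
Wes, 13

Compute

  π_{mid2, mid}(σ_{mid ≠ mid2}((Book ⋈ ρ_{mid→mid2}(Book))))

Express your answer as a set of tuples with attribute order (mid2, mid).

{(13, 14), (13, 15), (13, 4), (14, 13), (14, 15), (14, 4), (15, 13), (15, 14), (15, 4), (4, 13), (4, 14), (4, 15)}

ρ[mid→mid2]: schema becomes (mname, mid2); tuples unchanged.
Joining Book and ρ_{mid→mid2}(Book) on mname yields {(Gus, 12, 12), (Ivy, 13, 13), (Ivy, 13, 14), (Ivy, 13, 15), (Ivy, 13, 4), (Ivy, 14, 13), (Ivy, 14, 14), (Ivy, 14, 15), (Ivy, 14, 4), (Ivy, 15, 13), (Ivy, 15, 14), (Ivy, 15, 15), (Ivy, 15, 4), (Ivy, 4, 13), (Ivy, 4, 14), (Ivy, 4, 15), (Ivy, 4, 4), (Wes, 13, 13)}.
σ[mid ≠ mid2]: keep tuples satisfying mid ≠ mid2 → {(Ivy, 13, 14), (Ivy, 13, 15), (Ivy, 13, 4), (Ivy, 14, 13), (Ivy, 14, 15), (Ivy, 14, 4), (Ivy, 15, 13), (Ivy, 15, 14), (Ivy, 15, 4), (Ivy, 4, 13), (Ivy, 4, 14), (Ivy, 4, 15)}
π[mid2, mid]: project onto (mid2, mid) → {(13, 14), (13, 15), (13, 4), (14, 13), (14, 15), (14, 4), (15, 13), (15, 14), (15, 4), (4, 13), (4, 14), (4, 15)}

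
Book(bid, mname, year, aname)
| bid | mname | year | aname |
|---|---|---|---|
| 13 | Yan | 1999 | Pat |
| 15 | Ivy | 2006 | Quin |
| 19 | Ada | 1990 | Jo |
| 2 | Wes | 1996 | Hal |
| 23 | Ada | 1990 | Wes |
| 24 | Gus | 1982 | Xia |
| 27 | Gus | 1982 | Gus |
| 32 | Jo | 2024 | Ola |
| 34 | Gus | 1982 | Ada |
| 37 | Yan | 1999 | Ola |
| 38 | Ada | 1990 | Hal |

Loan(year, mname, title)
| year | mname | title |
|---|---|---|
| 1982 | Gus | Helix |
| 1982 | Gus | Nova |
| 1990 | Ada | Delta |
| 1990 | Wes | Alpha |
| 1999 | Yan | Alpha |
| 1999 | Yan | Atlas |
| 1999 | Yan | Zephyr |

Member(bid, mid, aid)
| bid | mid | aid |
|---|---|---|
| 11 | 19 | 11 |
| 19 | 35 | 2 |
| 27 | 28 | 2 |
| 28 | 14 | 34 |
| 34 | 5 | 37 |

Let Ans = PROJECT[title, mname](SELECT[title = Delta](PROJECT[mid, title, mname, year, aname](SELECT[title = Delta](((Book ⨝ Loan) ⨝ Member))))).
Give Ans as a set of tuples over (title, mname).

Joining Book and Loan on mname, year yields {(13, Yan, 1999, Pat, Alpha), (13, Yan, 1999, Pat, Atlas), (13, Yan, 1999, Pat, Zephyr), (19, Ada, 1990, Jo, Delta), (23, Ada, 1990, Wes, Delta), (24, Gus, 1982, Xia, Helix), (24, Gus, 1982, Xia, Nova), (27, Gus, 1982, Gus, Helix), (27, Gus, 1982, Gus, Nova), (34, Gus, 1982, Ada, Helix), (34, Gus, 1982, Ada, Nova), (37, Yan, 1999, Ola, Alpha), (37, Yan, 1999, Ola, Atlas), (37, Yan, 1999, Ola, Zephyr), (38, Ada, 1990, Hal, Delta)}.
Joining (Book ⨝ Loan) and Member on bid yields {(19, Ada, 1990, Jo, Delta, 35, 2), (27, Gus, 1982, Gus, Helix, 28, 2), (27, Gus, 1982, Gus, Nova, 28, 2), (34, Gus, 1982, Ada, Helix, 5, 37), (34, Gus, 1982, Ada, Nova, 5, 37)}.
Selection title = Delta: {(19, Ada, 1990, Jo, Delta, 35, 2)}
Keep only column(s) mid, title, mname, year, aname: {(35, Delta, Ada, 1990, Jo)}
Selection title = Delta: {(35, Delta, Ada, 1990, Jo)}
Keep only column(s) title, mname: {(Delta, Ada)}

{(Delta, Ada)}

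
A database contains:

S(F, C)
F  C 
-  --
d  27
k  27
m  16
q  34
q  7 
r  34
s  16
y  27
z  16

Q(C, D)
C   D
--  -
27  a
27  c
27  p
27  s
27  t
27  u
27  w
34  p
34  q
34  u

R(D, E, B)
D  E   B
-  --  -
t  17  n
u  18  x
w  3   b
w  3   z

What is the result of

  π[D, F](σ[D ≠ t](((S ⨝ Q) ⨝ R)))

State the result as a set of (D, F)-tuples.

S ⋈ Q (natural join on C): {(d, 27, a), (d, 27, c), (d, 27, p), (d, 27, s), (d, 27, t), (d, 27, u), (d, 27, w), (k, 27, a), (k, 27, c), (k, 27, p), (k, 27, s), (k, 27, t), (k, 27, u), (k, 27, w), (q, 34, p), (q, 34, q), (q, 34, u), (r, 34, p), (r, 34, q), (r, 34, u), (y, 27, a), (y, 27, c), (y, 27, p), (y, 27, s), (y, 27, t), (y, 27, u), (y, 27, w)}
(S ⨝ Q) ⋈ R (natural join on D): {(d, 27, t, 17, n), (d, 27, u, 18, x), (d, 27, w, 3, b), (d, 27, w, 3, z), (k, 27, t, 17, n), (k, 27, u, 18, x), (k, 27, w, 3, b), (k, 27, w, 3, z), (q, 34, u, 18, x), (r, 34, u, 18, x), (y, 27, t, 17, n), (y, 27, u, 18, x), (y, 27, w, 3, b), (y, 27, w, 3, z)}
Selection D ≠ t: {(d, 27, u, 18, x), (d, 27, w, 3, b), (d, 27, w, 3, z), (k, 27, u, 18, x), (k, 27, w, 3, b), (k, 27, w, 3, z), (q, 34, u, 18, x), (r, 34, u, 18, x), (y, 27, u, 18, x), (y, 27, w, 3, b), (y, 27, w, 3, z)}
Keep only column(s) D, F (3 duplicate(s) eliminated): {(u, d), (u, k), (u, q), (u, r), (u, y), (w, d), (w, k), (w, y)}

{(u, d), (u, k), (u, q), (u, r), (u, y), (w, d), (w, k), (w, y)}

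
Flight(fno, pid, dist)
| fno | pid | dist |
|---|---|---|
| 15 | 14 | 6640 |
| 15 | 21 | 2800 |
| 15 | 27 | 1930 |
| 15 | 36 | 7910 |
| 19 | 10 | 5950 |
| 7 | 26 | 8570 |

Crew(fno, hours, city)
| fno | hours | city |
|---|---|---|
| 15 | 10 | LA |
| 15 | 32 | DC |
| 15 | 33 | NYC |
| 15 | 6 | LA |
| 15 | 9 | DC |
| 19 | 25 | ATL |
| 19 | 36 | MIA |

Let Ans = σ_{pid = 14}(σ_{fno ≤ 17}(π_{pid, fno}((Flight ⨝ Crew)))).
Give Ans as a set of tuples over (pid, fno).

{(14, 15)}

Flight ⋈ Crew (natural join on fno): {(15, 14, 6640, 10, LA), (15, 14, 6640, 32, DC), (15, 14, 6640, 33, NYC), (15, 14, 6640, 6, LA), (15, 14, 6640, 9, DC), (15, 21, 2800, 10, LA), (15, 21, 2800, 32, DC), (15, 21, 2800, 33, NYC), (15, 21, 2800, 6, LA), (15, 21, 2800, 9, DC), (15, 27, 1930, 10, LA), (15, 27, 1930, 32, DC), (15, 27, 1930, 33, NYC), (15, 27, 1930, 6, LA), (15, 27, 1930, 9, DC), (15, 36, 7910, 10, LA), (15, 36, 7910, 32, DC), (15, 36, 7910, 33, NYC), (15, 36, 7910, 6, LA), (15, 36, 7910, 9, DC), (19, 10, 5950, 25, ATL), (19, 10, 5950, 36, MIA)}
π[pid, fno]: project onto (pid, fno) (17 duplicate(s) eliminated) → {(10, 19), (14, 15), (21, 15), (27, 15), (36, 15)}
Filtering on fno ≤ 17 leaves {(14, 15), (21, 15), (27, 15), (36, 15)}.
Filtering on pid = 14 leaves {(14, 15)}.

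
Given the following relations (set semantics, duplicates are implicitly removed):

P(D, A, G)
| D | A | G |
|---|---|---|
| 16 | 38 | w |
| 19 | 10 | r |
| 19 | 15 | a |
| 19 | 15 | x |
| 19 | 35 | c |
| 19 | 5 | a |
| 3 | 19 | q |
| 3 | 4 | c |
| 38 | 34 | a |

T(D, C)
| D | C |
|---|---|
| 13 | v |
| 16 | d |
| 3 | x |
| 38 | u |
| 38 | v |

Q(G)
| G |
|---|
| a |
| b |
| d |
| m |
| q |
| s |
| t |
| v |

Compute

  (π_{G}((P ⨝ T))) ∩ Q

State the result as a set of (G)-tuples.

{a, q}

P ⋈ T (natural join on D): {(16, 38, w, d), (3, 19, q, x), (3, 4, c, x), (38, 34, a, u), (38, 34, a, v)}
π[G]: project onto (G) (1 duplicate(s) eliminated) → {a, c, q, w}
Set intersection of the two operands is {a, q}.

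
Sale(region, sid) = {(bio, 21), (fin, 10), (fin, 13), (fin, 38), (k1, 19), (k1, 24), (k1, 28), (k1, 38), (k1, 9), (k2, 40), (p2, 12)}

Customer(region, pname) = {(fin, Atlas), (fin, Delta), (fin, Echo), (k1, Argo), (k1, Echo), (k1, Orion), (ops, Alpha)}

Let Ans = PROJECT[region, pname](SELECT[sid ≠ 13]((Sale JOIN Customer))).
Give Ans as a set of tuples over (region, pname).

{(fin, Atlas), (fin, Delta), (fin, Echo), (k1, Argo), (k1, Echo), (k1, Orion)}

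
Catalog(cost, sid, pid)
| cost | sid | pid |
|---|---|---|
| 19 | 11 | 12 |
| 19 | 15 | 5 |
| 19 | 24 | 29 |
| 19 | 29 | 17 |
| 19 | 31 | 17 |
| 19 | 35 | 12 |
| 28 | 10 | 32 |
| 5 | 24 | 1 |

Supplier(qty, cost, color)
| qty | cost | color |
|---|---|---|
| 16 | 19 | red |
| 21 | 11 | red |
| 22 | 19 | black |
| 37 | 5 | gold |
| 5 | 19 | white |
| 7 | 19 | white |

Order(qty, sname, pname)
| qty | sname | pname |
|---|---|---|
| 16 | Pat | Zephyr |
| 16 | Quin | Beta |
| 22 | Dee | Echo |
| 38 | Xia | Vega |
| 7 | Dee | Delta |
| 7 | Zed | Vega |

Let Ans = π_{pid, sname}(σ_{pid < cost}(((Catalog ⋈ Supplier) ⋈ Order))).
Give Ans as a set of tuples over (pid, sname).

{(12, Dee), (12, Pat), (12, Quin), (12, Zed), (17, Dee), (17, Pat), (17, Quin), (17, Zed), (5, Dee), (5, Pat), (5, Quin), (5, Zed)}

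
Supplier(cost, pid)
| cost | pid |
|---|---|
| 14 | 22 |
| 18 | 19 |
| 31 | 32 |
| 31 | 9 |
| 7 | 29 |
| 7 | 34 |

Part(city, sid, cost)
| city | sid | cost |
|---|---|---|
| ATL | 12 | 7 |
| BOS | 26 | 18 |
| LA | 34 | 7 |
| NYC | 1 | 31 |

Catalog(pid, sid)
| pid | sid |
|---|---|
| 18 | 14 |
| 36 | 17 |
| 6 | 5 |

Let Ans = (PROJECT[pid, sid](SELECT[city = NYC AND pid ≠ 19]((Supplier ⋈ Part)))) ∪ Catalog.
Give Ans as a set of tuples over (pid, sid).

{(18, 14), (32, 1), (36, 17), (6, 5), (9, 1)}

Supplier ⋈ Part (natural join on cost): {(18, 19, BOS, 26), (31, 32, NYC, 1), (31, 9, NYC, 1), (7, 29, ATL, 12), (7, 29, LA, 34), (7, 34, ATL, 12), (7, 34, LA, 34)}
Selection city = NYC AND pid ≠ 19: {(31, 32, NYC, 1), (31, 9, NYC, 1)}
Keep only column(s) pid, sid: {(32, 1), (9, 1)}
Set union of the two operands is {(18, 14), (32, 1), (36, 17), (6, 5), (9, 1)}.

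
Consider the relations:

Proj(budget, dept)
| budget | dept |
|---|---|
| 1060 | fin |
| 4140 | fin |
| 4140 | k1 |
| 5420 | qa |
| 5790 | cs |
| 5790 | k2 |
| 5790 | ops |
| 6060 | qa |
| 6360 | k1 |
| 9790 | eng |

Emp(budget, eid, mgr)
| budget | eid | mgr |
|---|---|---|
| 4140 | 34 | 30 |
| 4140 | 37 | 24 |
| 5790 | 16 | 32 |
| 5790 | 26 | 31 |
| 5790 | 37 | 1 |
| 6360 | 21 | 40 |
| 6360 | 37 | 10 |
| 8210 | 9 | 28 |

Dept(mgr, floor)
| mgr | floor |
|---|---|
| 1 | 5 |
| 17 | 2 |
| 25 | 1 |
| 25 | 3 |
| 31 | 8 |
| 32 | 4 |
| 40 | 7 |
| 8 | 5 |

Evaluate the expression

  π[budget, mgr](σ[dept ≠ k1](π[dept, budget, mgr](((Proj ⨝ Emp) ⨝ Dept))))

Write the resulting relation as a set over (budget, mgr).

{(5790, 1), (5790, 31), (5790, 32)}

Natural join on budget: {(4140, fin, 34, 30), (4140, fin, 37, 24), (4140, k1, 34, 30), (4140, k1, 37, 24), (5790, cs, 16, 32), (5790, cs, 26, 31), (5790, cs, 37, 1), (5790, k2, 16, 32), (5790, k2, 26, 31), (5790, k2, 37, 1), (5790, ops, 16, 32), (5790, ops, 26, 31), (5790, ops, 37, 1), (6360, k1, 21, 40), (6360, k1, 37, 10)}
Natural join on mgr: {(5790, cs, 16, 32, 4), (5790, cs, 26, 31, 8), (5790, cs, 37, 1, 5), (5790, k2, 16, 32, 4), (5790, k2, 26, 31, 8), (5790, k2, 37, 1, 5), (5790, ops, 16, 32, 4), (5790, ops, 26, 31, 8), (5790, ops, 37, 1, 5), (6360, k1, 21, 40, 7)}
π[dept, budget, mgr]: project onto (dept, budget, mgr) → {(cs, 5790, 1), (cs, 5790, 31), (cs, 5790, 32), (k1, 6360, 40), (k2, 5790, 1), (k2, 5790, 31), (k2, 5790, 32), (ops, 5790, 1), (ops, 5790, 31), (ops, 5790, 32)}
Apply σ_{dept ≠ k1}; surviving tuples: {(cs, 5790, 1), (cs, 5790, 31), (cs, 5790, 32), (k2, 5790, 1), (k2, 5790, 31), (k2, 5790, 32), (ops, 5790, 1), (ops, 5790, 31), (ops, 5790, 32)}
π[budget, mgr]: project onto (budget, mgr) (6 duplicate(s) eliminated) → {(5790, 1), (5790, 31), (5790, 32)}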